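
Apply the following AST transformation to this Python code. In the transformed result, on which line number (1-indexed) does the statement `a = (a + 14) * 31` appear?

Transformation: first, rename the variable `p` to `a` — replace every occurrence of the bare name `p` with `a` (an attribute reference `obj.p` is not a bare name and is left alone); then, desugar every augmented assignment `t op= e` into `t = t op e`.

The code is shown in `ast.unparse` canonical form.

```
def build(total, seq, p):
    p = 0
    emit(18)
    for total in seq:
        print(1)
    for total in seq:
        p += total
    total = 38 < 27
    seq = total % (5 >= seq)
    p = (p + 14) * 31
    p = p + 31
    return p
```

10

Transformed code:
def build(total, seq, a):
    a = 0
    emit(18)
    for total in seq:
        print(1)
    for total in seq:
        a = a + total
    total = 38 < 27
    seq = total % (5 >= seq)
    a = (a + 14) * 31
    a = a + 31
    return a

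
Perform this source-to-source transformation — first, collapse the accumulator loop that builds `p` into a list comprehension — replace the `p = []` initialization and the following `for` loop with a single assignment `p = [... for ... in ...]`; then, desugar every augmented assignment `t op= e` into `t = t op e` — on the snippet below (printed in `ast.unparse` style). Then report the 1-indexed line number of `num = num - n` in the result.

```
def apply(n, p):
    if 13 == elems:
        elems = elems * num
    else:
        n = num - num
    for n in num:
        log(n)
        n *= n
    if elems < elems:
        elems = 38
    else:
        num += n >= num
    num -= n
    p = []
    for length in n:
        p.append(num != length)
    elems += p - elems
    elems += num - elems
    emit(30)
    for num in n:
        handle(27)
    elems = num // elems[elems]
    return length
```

13

Transformed code:
def apply(n, p):
    if 13 == elems:
        elems = elems * num
    else:
        n = num - num
    for n in num:
        log(n)
        n = n * n
    if elems < elems:
        elems = 38
    else:
        num = num + (n >= num)
    num = num - n
    p = [num != length for length in n]
    elems = elems + (p - elems)
    elems = elems + (num - elems)
    emit(30)
    for num in n:
        handle(27)
    elems = num // elems[elems]
    return length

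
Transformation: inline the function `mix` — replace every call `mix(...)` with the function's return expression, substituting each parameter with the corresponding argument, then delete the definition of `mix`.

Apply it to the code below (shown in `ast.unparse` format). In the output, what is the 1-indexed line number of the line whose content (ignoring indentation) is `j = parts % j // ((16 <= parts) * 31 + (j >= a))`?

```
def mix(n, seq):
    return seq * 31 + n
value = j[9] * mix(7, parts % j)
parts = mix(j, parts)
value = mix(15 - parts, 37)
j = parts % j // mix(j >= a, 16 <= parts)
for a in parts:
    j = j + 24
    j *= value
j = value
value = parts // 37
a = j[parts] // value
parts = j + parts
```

4

Transformed code:
value = j[9] * (parts % j * 31 + 7)
parts = parts * 31 + j
value = 37 * 31 + (15 - parts)
j = parts % j // ((16 <= parts) * 31 + (j >= a))
for a in parts:
    j = j + 24
    j *= value
j = value
value = parts // 37
a = j[parts] // value
parts = j + parts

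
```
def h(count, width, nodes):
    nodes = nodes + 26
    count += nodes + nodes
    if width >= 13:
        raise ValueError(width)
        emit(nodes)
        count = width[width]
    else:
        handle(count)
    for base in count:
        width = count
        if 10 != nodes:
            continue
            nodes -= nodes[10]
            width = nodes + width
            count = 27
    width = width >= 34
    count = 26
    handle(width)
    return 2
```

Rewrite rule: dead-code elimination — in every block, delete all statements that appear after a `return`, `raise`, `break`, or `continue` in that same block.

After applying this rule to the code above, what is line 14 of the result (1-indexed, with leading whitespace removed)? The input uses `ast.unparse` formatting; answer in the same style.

handle(width)

Transformed code:
def h(count, width, nodes):
    nodes = nodes + 26
    count += nodes + nodes
    if width >= 13:
        raise ValueError(width)
    else:
        handle(count)
    for base in count:
        width = count
        if 10 != nodes:
            continue
    width = width >= 34
    count = 26
    handle(width)
    return 2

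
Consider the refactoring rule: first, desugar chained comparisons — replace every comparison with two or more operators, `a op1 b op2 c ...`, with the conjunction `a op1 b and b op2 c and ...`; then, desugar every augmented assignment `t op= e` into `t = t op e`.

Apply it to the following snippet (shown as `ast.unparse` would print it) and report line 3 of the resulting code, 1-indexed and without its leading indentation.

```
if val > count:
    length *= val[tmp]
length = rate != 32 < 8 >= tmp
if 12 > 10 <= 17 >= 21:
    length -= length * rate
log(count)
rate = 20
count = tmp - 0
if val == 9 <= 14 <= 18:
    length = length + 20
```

Transformed code:
if val > count:
    length = length * val[tmp]
length = rate != 32 and 32 < 8 and (8 >= tmp)
if 12 > 10 and 10 <= 17 and (17 >= 21):
    length = length - length * rate
log(count)
rate = 20
count = tmp - 0
if val == 9 and 9 <= 14 and (14 <= 18):
    length = length + 20

length = rate != 32 and 32 < 8 and (8 >= tmp)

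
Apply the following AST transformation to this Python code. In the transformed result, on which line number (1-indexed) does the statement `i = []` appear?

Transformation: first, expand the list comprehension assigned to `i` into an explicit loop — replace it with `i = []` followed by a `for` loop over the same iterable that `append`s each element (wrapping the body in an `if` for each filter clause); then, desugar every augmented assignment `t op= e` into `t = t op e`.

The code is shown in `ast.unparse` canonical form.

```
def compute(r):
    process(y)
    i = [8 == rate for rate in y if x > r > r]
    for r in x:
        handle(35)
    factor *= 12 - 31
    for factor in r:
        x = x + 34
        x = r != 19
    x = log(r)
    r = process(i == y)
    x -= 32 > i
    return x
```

Transformed code:
def compute(r):
    process(y)
    i = []
    for rate in y:
        if x > r > r:
            i.append(8 == rate)
    for r in x:
        handle(35)
    factor = factor * (12 - 31)
    for factor in r:
        x = x + 34
        x = r != 19
    x = log(r)
    r = process(i == y)
    x = x - (32 > i)
    return x

3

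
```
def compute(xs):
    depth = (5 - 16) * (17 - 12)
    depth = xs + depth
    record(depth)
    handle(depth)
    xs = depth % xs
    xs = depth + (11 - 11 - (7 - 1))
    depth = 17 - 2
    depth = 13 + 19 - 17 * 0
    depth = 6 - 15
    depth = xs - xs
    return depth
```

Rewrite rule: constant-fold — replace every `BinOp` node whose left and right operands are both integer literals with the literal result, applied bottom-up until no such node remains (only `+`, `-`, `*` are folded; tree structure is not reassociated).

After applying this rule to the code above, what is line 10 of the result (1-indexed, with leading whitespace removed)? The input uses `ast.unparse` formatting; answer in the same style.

Transformed code:
def compute(xs):
    depth = -55
    depth = xs + depth
    record(depth)
    handle(depth)
    xs = depth % xs
    xs = depth + -6
    depth = 15
    depth = 32
    depth = -9
    depth = xs - xs
    return depth

depth = -9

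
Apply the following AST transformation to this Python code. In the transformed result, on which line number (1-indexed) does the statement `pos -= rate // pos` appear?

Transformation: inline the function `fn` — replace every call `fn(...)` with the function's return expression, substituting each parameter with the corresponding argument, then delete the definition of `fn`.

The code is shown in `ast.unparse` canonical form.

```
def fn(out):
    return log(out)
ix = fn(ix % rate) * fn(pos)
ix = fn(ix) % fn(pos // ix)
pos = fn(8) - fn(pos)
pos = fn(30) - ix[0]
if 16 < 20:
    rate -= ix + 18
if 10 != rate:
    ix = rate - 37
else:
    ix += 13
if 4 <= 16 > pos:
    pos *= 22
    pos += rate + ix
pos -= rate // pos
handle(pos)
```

Transformed code:
ix = log(ix % rate) * log(pos)
ix = log(ix) % log(pos // ix)
pos = log(8) - log(pos)
pos = log(30) - ix[0]
if 16 < 20:
    rate -= ix + 18
if 10 != rate:
    ix = rate - 37
else:
    ix += 13
if 4 <= 16 > pos:
    pos *= 22
    pos += rate + ix
pos -= rate // pos
handle(pos)

14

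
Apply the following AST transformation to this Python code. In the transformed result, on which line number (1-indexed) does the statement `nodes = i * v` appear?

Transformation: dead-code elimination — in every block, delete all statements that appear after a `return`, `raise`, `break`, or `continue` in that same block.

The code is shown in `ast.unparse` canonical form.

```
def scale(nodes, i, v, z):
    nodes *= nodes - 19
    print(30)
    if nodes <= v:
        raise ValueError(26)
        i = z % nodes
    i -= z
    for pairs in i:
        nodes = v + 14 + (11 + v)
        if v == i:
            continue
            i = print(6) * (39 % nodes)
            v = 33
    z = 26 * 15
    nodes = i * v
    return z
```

Transformed code:
def scale(nodes, i, v, z):
    nodes *= nodes - 19
    print(30)
    if nodes <= v:
        raise ValueError(26)
    i -= z
    for pairs in i:
        nodes = v + 14 + (11 + v)
        if v == i:
            continue
    z = 26 * 15
    nodes = i * v
    return z

12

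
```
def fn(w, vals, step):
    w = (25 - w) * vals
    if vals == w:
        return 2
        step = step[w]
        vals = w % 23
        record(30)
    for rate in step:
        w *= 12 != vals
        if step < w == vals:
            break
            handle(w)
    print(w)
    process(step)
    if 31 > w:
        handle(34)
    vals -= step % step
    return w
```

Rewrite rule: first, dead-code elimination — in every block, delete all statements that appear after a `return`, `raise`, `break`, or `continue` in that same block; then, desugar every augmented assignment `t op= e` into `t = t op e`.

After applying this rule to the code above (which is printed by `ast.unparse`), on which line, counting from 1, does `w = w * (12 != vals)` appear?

6

Transformed code:
def fn(w, vals, step):
    w = (25 - w) * vals
    if vals == w:
        return 2
    for rate in step:
        w = w * (12 != vals)
        if step < w == vals:
            break
    print(w)
    process(step)
    if 31 > w:
        handle(34)
    vals = vals - step % step
    return w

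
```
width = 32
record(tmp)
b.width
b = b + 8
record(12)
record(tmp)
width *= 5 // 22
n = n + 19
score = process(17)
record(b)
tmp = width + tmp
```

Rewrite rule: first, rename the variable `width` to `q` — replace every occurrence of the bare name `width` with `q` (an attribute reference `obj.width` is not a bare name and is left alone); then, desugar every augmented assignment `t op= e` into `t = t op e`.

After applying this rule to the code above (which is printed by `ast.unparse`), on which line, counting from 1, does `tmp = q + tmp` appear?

Transformed code:
q = 32
record(tmp)
b.width
b = b + 8
record(12)
record(tmp)
q = q * (5 // 22)
n = n + 19
score = process(17)
record(b)
tmp = q + tmp

11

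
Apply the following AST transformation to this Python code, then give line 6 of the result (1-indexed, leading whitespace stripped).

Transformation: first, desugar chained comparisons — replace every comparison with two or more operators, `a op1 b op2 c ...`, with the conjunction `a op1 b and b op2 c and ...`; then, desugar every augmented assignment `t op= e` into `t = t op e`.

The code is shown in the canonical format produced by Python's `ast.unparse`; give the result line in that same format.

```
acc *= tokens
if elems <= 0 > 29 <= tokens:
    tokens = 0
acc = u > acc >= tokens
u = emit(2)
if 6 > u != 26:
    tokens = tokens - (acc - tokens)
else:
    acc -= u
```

if 6 > u and u != 26:

Transformed code:
acc = acc * tokens
if elems <= 0 and 0 > 29 and (29 <= tokens):
    tokens = 0
acc = u > acc and acc >= tokens
u = emit(2)
if 6 > u and u != 26:
    tokens = tokens - (acc - tokens)
else:
    acc = acc - u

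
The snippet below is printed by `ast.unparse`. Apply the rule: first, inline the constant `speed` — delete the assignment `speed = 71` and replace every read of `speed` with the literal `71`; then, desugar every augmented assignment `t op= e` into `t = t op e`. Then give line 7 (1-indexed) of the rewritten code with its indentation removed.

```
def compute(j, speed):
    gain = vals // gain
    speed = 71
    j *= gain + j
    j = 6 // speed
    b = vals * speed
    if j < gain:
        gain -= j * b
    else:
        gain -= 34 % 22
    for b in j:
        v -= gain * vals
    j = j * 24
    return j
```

Transformed code:
def compute(j, speed):
    gain = vals // gain
    j = j * (gain + j)
    j = 6 // 71
    b = vals * 71
    if j < gain:
        gain = gain - j * b
    else:
        gain = gain - 34 % 22
    for b in j:
        v = v - gain * vals
    j = j * 24
    return j

gain = gain - j * b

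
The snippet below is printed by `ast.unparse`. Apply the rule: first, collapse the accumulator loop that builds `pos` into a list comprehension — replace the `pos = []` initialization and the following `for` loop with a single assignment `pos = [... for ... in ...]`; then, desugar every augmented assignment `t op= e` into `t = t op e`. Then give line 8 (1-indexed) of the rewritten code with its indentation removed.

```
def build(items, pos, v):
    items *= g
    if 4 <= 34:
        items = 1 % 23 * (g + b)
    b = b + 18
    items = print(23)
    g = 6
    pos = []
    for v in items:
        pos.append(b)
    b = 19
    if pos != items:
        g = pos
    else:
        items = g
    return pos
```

Transformed code:
def build(items, pos, v):
    items = items * g
    if 4 <= 34:
        items = 1 % 23 * (g + b)
    b = b + 18
    items = print(23)
    g = 6
    pos = [b for v in items]
    b = 19
    if pos != items:
        g = pos
    else:
        items = g
    return pos

pos = [b for v in items]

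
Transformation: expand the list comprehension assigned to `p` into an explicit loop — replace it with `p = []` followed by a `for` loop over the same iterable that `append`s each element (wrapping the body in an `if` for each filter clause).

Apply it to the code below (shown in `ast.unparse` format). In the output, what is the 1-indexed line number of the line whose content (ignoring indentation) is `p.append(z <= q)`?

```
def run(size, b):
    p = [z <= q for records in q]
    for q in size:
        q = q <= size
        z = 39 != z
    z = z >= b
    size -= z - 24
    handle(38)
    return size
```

Transformed code:
def run(size, b):
    p = []
    for records in q:
        p.append(z <= q)
    for q in size:
        q = q <= size
        z = 39 != z
    z = z >= b
    size -= z - 24
    handle(38)
    return size

4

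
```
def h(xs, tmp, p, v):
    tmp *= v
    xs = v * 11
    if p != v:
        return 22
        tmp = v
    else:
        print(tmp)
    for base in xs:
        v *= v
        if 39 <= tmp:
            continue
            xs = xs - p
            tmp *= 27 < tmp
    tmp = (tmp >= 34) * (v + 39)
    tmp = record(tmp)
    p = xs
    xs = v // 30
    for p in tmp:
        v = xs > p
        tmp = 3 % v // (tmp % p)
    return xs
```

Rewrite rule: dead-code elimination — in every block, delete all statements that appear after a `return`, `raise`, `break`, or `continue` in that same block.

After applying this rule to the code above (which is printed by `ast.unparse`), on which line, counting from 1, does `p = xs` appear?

14

Transformed code:
def h(xs, tmp, p, v):
    tmp *= v
    xs = v * 11
    if p != v:
        return 22
    else:
        print(tmp)
    for base in xs:
        v *= v
        if 39 <= tmp:
            continue
    tmp = (tmp >= 34) * (v + 39)
    tmp = record(tmp)
    p = xs
    xs = v // 30
    for p in tmp:
        v = xs > p
        tmp = 3 % v // (tmp % p)
    return xs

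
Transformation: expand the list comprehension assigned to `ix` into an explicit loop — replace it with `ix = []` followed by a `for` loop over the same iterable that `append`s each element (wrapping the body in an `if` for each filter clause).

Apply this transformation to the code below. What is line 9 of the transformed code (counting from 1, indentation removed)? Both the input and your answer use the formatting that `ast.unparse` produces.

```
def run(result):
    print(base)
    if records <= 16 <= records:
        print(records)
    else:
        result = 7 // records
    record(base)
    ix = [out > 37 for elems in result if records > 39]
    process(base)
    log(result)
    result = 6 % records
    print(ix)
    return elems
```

Transformed code:
def run(result):
    print(base)
    if records <= 16 <= records:
        print(records)
    else:
        result = 7 // records
    record(base)
    ix = []
    for elems in result:
        if records > 39:
            ix.append(out > 37)
    process(base)
    log(result)
    result = 6 % records
    print(ix)
    return elems

for elems in result:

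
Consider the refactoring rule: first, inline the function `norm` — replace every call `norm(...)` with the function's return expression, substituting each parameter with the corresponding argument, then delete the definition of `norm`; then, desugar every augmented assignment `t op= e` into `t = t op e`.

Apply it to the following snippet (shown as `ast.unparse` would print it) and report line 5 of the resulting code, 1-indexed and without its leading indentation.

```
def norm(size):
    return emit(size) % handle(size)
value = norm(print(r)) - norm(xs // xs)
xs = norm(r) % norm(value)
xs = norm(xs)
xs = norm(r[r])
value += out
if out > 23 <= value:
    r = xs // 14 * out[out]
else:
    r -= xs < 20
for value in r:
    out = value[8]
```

Transformed code:
value = emit(print(r)) % handle(print(r)) - emit(xs // xs) % handle(xs // xs)
xs = emit(r) % handle(r) % (emit(value) % handle(value))
xs = emit(xs) % handle(xs)
xs = emit(r[r]) % handle(r[r])
value = value + out
if out > 23 <= value:
    r = xs // 14 * out[out]
else:
    r = r - (xs < 20)
for value in r:
    out = value[8]

value = value + out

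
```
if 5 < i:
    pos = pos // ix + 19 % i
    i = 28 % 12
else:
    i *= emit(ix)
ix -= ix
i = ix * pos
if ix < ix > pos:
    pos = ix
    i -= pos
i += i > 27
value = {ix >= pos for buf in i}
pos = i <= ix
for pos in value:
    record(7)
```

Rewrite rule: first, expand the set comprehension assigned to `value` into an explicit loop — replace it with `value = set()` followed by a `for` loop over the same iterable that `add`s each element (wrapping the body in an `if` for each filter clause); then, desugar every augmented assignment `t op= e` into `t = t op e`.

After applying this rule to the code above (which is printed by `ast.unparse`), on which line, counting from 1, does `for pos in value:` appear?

Transformed code:
if 5 < i:
    pos = pos // ix + 19 % i
    i = 28 % 12
else:
    i = i * emit(ix)
ix = ix - ix
i = ix * pos
if ix < ix > pos:
    pos = ix
    i = i - pos
i = i + (i > 27)
value = set()
for buf in i:
    value.add(ix >= pos)
pos = i <= ix
for pos in value:
    record(7)

16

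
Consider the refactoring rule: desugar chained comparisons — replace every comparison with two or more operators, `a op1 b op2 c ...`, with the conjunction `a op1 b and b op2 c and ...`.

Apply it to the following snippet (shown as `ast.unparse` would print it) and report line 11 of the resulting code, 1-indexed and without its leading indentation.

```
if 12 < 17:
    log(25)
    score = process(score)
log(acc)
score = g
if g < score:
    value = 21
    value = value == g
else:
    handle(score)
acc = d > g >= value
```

acc = d > g and g >= value

Transformed code:
if 12 < 17:
    log(25)
    score = process(score)
log(acc)
score = g
if g < score:
    value = 21
    value = value == g
else:
    handle(score)
acc = d > g and g >= value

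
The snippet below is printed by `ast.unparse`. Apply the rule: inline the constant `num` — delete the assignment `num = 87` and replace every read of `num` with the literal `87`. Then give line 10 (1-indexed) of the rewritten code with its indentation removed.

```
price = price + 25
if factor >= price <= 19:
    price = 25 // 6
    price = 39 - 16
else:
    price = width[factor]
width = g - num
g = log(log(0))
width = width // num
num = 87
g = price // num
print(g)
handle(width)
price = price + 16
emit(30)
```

Transformed code:
price = price + 25
if factor >= price <= 19:
    price = 25 // 6
    price = 39 - 16
else:
    price = width[factor]
width = g - 87
g = log(log(0))
width = width // 87
g = price // 87
print(g)
handle(width)
price = price + 16
emit(30)

g = price // 87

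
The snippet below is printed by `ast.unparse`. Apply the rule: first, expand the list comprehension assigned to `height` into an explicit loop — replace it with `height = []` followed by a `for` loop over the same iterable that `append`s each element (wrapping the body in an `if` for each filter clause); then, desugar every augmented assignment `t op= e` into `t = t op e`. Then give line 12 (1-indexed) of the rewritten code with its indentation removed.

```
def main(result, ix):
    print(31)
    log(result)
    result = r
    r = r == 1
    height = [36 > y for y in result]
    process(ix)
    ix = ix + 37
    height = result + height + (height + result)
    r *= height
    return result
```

r = r * height

Transformed code:
def main(result, ix):
    print(31)
    log(result)
    result = r
    r = r == 1
    height = []
    for y in result:
        height.append(36 > y)
    process(ix)
    ix = ix + 37
    height = result + height + (height + result)
    r = r * height
    return result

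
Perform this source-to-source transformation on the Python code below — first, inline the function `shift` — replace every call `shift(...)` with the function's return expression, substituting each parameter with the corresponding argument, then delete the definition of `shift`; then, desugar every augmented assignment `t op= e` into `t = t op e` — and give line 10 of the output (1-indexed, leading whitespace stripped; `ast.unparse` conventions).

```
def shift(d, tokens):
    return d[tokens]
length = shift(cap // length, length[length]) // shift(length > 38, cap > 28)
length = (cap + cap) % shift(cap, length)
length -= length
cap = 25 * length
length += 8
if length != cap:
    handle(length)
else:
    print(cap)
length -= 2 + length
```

Transformed code:
length = (cap // length)[length[length]] // (length > 38)[cap > 28]
length = (cap + cap) % cap[length]
length = length - length
cap = 25 * length
length = length + 8
if length != cap:
    handle(length)
else:
    print(cap)
length = length - (2 + length)

length = length - (2 + length)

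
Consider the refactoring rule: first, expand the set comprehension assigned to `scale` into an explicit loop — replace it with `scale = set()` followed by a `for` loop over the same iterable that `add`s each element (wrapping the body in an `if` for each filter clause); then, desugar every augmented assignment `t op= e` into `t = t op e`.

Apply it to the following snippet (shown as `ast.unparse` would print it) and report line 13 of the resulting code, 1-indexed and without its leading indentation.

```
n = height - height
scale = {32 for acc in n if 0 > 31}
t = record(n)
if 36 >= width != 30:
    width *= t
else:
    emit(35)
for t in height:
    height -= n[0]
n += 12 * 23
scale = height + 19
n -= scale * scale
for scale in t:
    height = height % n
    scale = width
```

Transformed code:
n = height - height
scale = set()
for acc in n:
    if 0 > 31:
        scale.add(32)
t = record(n)
if 36 >= width != 30:
    width = width * t
else:
    emit(35)
for t in height:
    height = height - n[0]
n = n + 12 * 23
scale = height + 19
n = n - scale * scale
for scale in t:
    height = height % n
    scale = width

n = n + 12 * 23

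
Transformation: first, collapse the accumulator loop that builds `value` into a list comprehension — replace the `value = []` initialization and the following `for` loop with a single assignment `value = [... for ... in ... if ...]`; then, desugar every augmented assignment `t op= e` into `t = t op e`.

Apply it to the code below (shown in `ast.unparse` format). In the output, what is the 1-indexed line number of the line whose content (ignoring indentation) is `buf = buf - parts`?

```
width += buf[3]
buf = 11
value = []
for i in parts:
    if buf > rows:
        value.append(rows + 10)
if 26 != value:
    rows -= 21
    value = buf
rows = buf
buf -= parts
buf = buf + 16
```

Transformed code:
width = width + buf[3]
buf = 11
value = [rows + 10 for i in parts if buf > rows]
if 26 != value:
    rows = rows - 21
    value = buf
rows = buf
buf = buf - parts
buf = buf + 16

8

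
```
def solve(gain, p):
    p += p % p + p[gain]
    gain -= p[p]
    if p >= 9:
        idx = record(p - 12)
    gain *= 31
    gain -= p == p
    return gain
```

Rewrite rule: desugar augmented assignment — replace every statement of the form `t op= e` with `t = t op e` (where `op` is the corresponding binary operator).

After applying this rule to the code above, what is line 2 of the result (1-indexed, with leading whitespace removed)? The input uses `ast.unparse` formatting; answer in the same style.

p = p + (p % p + p[gain])

Transformed code:
def solve(gain, p):
    p = p + (p % p + p[gain])
    gain = gain - p[p]
    if p >= 9:
        idx = record(p - 12)
    gain = gain * 31
    gain = gain - (p == p)
    return gain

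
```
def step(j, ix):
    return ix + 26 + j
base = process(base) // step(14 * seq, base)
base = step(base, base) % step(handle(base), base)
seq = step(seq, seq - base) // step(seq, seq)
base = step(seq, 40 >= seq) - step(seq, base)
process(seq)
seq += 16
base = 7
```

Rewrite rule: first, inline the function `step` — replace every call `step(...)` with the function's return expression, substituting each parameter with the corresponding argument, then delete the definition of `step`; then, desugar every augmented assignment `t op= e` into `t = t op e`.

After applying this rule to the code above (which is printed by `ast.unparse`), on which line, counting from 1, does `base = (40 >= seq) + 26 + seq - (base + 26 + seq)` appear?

Transformed code:
base = process(base) // (base + 26 + 14 * seq)
base = (base + 26 + base) % (base + 26 + handle(base))
seq = (seq - base + 26 + seq) // (seq + 26 + seq)
base = (40 >= seq) + 26 + seq - (base + 26 + seq)
process(seq)
seq = seq + 16
base = 7

4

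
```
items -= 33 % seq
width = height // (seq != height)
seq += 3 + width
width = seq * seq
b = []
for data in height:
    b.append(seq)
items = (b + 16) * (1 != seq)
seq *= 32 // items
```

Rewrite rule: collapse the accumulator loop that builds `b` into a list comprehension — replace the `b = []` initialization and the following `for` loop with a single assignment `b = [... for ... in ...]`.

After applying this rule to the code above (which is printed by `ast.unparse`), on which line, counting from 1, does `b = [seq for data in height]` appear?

Transformed code:
items -= 33 % seq
width = height // (seq != height)
seq += 3 + width
width = seq * seq
b = [seq for data in height]
items = (b + 16) * (1 != seq)
seq *= 32 // items

5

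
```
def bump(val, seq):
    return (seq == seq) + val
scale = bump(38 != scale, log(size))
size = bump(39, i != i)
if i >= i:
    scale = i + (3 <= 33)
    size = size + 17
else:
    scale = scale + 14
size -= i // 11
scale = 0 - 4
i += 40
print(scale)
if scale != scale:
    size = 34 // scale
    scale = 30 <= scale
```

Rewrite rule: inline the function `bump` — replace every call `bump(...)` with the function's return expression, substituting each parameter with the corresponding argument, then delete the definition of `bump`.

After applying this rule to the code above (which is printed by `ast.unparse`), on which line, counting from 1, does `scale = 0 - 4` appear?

9

Transformed code:
scale = (log(size) == log(size)) + (38 != scale)
size = ((i != i) == (i != i)) + 39
if i >= i:
    scale = i + (3 <= 33)
    size = size + 17
else:
    scale = scale + 14
size -= i // 11
scale = 0 - 4
i += 40
print(scale)
if scale != scale:
    size = 34 // scale
    scale = 30 <= scale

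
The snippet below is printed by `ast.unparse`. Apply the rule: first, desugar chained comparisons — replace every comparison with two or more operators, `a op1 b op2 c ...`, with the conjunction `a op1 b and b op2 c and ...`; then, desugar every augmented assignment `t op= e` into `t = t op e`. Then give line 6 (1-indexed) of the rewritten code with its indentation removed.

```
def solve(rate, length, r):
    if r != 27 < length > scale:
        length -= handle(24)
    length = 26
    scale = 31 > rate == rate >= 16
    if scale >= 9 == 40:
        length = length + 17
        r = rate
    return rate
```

Transformed code:
def solve(rate, length, r):
    if r != 27 and 27 < length and (length > scale):
        length = length - handle(24)
    length = 26
    scale = 31 > rate and rate == rate and (rate >= 16)
    if scale >= 9 and 9 == 40:
        length = length + 17
        r = rate
    return rate

if scale >= 9 and 9 == 40:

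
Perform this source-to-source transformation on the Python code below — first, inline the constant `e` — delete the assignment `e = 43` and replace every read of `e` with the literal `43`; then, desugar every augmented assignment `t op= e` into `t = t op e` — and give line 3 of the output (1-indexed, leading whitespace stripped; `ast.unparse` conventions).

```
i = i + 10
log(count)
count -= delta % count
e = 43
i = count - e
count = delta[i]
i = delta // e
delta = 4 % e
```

Transformed code:
i = i + 10
log(count)
count = count - delta % count
i = count - 43
count = delta[i]
i = delta // 43
delta = 4 % 43

count = count - delta % count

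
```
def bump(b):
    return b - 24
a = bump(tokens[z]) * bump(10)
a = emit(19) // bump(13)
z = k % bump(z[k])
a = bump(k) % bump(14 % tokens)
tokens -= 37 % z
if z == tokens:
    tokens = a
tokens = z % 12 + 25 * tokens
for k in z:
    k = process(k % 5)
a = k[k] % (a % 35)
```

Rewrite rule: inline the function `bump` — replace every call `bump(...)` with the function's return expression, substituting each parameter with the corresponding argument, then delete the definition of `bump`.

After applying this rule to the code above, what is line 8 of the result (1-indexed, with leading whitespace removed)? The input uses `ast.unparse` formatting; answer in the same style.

tokens = z % 12 + 25 * tokens

Transformed code:
a = (tokens[z] - 24) * (10 - 24)
a = emit(19) // (13 - 24)
z = k % (z[k] - 24)
a = (k - 24) % (14 % tokens - 24)
tokens -= 37 % z
if z == tokens:
    tokens = a
tokens = z % 12 + 25 * tokens
for k in z:
    k = process(k % 5)
a = k[k] % (a % 35)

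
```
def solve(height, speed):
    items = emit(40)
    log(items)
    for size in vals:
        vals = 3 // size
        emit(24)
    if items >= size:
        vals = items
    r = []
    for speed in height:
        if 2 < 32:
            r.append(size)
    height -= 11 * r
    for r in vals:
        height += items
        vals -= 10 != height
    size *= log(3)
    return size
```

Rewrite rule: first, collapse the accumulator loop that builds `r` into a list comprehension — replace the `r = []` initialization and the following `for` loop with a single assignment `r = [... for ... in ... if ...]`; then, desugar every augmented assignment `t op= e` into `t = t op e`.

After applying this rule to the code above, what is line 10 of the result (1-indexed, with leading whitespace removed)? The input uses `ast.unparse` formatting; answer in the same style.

Transformed code:
def solve(height, speed):
    items = emit(40)
    log(items)
    for size in vals:
        vals = 3 // size
        emit(24)
    if items >= size:
        vals = items
    r = [size for speed in height if 2 < 32]
    height = height - 11 * r
    for r in vals:
        height = height + items
        vals = vals - (10 != height)
    size = size * log(3)
    return size

height = height - 11 * r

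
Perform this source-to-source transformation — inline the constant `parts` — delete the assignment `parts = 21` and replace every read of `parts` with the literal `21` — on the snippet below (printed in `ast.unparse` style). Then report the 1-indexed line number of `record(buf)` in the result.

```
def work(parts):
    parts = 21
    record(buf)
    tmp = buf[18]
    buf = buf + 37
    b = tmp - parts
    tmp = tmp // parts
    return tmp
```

2

Transformed code:
def work(parts):
    record(buf)
    tmp = buf[18]
    buf = buf + 37
    b = tmp - 21
    tmp = tmp // 21
    return tmp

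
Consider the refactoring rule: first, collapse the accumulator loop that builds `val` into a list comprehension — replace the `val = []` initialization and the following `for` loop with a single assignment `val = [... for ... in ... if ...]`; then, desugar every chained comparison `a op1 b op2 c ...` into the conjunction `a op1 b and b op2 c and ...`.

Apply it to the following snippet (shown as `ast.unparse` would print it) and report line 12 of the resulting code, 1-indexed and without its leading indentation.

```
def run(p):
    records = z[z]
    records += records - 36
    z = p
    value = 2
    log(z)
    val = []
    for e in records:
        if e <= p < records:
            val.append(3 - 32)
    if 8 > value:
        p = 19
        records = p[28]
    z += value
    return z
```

Transformed code:
def run(p):
    records = z[z]
    records += records - 36
    z = p
    value = 2
    log(z)
    val = [3 - 32 for e in records if e <= p and p < records]
    if 8 > value:
        p = 19
        records = p[28]
    z += value
    return z

return z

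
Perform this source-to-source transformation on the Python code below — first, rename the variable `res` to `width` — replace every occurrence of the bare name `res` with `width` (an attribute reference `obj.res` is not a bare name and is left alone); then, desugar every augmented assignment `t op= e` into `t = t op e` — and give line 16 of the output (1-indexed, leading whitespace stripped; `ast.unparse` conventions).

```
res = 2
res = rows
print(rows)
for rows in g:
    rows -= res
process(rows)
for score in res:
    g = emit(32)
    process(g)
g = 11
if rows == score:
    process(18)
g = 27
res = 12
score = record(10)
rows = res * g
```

rows = width * g

Transformed code:
width = 2
width = rows
print(rows)
for rows in g:
    rows = rows - width
process(rows)
for score in width:
    g = emit(32)
    process(g)
g = 11
if rows == score:
    process(18)
g = 27
width = 12
score = record(10)
rows = width * g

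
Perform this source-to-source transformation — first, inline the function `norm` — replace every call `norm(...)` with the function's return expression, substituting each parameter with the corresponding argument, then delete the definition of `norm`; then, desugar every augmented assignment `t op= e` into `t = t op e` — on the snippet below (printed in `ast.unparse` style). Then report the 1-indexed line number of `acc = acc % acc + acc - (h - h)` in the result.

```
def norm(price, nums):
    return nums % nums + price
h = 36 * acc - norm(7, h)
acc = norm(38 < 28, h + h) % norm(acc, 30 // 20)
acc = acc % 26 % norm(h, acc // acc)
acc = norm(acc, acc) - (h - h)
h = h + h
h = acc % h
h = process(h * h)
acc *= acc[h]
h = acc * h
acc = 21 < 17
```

Transformed code:
h = 36 * acc - (h % h + 7)
acc = ((h + h) % (h + h) + (38 < 28)) % (30 // 20 % (30 // 20) + acc)
acc = acc % 26 % (acc // acc % (acc // acc) + h)
acc = acc % acc + acc - (h - h)
h = h + h
h = acc % h
h = process(h * h)
acc = acc * acc[h]
h = acc * h
acc = 21 < 17

4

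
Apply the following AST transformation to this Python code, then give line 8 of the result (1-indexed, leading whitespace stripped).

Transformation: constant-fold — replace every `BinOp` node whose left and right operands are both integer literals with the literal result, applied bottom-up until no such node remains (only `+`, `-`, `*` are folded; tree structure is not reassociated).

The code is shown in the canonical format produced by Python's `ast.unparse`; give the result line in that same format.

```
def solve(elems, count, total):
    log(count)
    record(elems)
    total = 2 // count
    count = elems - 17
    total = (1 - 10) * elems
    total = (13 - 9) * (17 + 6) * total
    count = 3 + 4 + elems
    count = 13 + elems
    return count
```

count = 7 + elems

Transformed code:
def solve(elems, count, total):
    log(count)
    record(elems)
    total = 2 // count
    count = elems - 17
    total = -9 * elems
    total = 92 * total
    count = 7 + elems
    count = 13 + elems
    return count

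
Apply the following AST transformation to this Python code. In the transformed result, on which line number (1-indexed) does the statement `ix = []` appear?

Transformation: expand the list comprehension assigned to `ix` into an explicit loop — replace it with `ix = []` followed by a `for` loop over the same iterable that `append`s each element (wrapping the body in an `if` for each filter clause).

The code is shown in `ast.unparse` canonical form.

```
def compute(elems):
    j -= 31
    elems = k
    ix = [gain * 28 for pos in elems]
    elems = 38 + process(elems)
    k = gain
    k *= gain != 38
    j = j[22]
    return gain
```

4

Transformed code:
def compute(elems):
    j -= 31
    elems = k
    ix = []
    for pos in elems:
        ix.append(gain * 28)
    elems = 38 + process(elems)
    k = gain
    k *= gain != 38
    j = j[22]
    return gain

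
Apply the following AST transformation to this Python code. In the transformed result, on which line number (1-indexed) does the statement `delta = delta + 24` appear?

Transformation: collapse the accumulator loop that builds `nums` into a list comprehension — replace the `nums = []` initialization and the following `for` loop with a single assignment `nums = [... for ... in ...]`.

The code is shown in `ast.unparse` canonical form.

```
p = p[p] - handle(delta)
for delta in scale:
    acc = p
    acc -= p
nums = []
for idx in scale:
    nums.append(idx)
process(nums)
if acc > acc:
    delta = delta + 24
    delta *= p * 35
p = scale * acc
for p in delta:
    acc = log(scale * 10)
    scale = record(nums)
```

Transformed code:
p = p[p] - handle(delta)
for delta in scale:
    acc = p
    acc -= p
nums = [idx for idx in scale]
process(nums)
if acc > acc:
    delta = delta + 24
    delta *= p * 35
p = scale * acc
for p in delta:
    acc = log(scale * 10)
    scale = record(nums)

8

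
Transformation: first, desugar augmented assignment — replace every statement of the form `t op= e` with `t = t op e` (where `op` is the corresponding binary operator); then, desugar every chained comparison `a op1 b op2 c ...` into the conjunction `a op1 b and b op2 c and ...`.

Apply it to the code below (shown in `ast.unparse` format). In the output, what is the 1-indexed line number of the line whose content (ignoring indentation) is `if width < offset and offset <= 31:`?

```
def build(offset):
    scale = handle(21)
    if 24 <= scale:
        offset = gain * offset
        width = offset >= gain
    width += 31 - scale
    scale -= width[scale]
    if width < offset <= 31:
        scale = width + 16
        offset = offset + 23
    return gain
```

Transformed code:
def build(offset):
    scale = handle(21)
    if 24 <= scale:
        offset = gain * offset
        width = offset >= gain
    width = width + (31 - scale)
    scale = scale - width[scale]
    if width < offset and offset <= 31:
        scale = width + 16
        offset = offset + 23
    return gain

8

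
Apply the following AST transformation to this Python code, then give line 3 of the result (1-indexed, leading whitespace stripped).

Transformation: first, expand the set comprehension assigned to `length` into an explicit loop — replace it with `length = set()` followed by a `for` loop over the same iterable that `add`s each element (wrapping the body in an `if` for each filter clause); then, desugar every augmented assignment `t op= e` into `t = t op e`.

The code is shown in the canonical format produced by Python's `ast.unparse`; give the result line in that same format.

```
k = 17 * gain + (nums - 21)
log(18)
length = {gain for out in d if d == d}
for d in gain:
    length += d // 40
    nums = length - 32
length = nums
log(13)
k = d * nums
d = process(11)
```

Transformed code:
k = 17 * gain + (nums - 21)
log(18)
length = set()
for out in d:
    if d == d:
        length.add(gain)
for d in gain:
    length = length + d // 40
    nums = length - 32
length = nums
log(13)
k = d * nums
d = process(11)

length = set()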